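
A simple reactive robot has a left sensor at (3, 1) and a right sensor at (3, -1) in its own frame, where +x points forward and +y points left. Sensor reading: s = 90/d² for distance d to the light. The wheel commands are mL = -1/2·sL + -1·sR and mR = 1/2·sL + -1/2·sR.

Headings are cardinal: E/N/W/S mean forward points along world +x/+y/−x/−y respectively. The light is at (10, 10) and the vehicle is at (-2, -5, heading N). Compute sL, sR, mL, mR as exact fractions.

90/313 18/53 -8019/16589 -432/16589

left sensor world pos  = (-3, -2); dL² = 313
right sensor world pos = (-1, -2); dR² = 265
sL = 90/313 = 90/313
sR = 90/265 = 18/53
mL = -1/2·sL + -1·sR = -8019/16589
mR = 1/2·sL + -1/2·sR = -432/16589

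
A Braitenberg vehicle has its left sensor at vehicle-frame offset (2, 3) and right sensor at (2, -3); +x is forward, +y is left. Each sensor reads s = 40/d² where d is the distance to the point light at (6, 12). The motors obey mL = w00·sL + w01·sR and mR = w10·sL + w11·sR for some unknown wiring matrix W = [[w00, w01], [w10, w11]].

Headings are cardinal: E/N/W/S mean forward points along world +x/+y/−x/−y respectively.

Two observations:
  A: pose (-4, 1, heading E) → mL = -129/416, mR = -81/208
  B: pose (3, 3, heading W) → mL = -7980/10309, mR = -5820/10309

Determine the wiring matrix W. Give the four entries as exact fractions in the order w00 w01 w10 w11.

-1/2 -1 -1 -1/2

obs A: pose=(-4,1,E) → sL=5/16, sR=2/13, mL=-129/416, mR=-81/208
obs B: pose=(3,3,W) → sL=40/169, sR=40/61, mL=-7980/10309, mR=-5820/10309
sensor matrix S = [[5/16, 2/13], [40/169, 40/61]]; det S = 45165/268034
solve [mL_A; mL_B] = S·[w00; w01] and [mR_A; mR_B] = S·[w10; w11]:
  w00 = -1/2, w01 = -1, w10 = -1, w11 = -1/2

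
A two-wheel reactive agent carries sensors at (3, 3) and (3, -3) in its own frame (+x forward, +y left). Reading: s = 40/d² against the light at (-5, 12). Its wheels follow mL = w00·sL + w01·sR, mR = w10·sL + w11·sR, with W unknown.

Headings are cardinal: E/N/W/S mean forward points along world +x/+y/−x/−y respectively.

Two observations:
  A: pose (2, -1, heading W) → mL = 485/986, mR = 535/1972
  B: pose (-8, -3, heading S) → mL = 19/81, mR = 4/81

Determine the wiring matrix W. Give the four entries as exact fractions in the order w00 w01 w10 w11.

1 1 -1/2 1

obs A: pose=(2,-1,W) → sL=5/34, sR=10/29, mL=485/986, mR=535/1972
obs B: pose=(-8,-3,S) → sL=10/81, sR=1/9, mL=19/81, mR=4/81
sensor matrix S = [[5/34, 10/29], [10/81, 1/9]]; det S = -2095/79866
solve [mL_A; mL_B] = S·[w00; w01] and [mR_A; mR_B] = S·[w10; w11]:
  w00 = 1, w01 = 1, w10 = -1/2, w11 = 1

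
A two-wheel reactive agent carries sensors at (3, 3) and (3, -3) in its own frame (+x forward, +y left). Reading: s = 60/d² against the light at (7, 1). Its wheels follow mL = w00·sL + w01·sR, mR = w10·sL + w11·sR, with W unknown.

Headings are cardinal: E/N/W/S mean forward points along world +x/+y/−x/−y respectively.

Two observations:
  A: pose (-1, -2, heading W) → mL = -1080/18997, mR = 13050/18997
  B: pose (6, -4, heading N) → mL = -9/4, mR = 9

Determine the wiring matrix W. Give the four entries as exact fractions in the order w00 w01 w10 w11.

1/2 -1/2 1/2 1

obs A: pose=(-1,-2,W) → sL=60/157, sR=60/121, mL=-1080/18997, mR=13050/18997
obs B: pose=(6,-4,N) → sL=3, sR=15/2, mL=-9/4, mR=9
sensor matrix S = [[60/157, 60/121], [3, 15/2]]; det S = 26190/18997
solve [mL_A; mL_B] = S·[w00; w01] and [mR_A; mR_B] = S·[w10; w11]:
  w00 = 1/2, w01 = -1/2, w10 = 1/2, w11 = 1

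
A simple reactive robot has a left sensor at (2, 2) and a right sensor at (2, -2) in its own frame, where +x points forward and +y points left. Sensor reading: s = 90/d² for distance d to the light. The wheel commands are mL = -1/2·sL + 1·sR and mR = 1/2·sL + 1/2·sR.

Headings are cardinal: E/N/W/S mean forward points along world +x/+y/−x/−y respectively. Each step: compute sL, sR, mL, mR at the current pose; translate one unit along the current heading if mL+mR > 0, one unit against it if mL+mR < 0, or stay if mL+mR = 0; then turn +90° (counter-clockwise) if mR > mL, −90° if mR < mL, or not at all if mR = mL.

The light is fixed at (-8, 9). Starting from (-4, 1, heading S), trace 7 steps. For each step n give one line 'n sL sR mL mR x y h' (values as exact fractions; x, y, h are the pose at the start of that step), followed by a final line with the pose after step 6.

n=0: pose=(-4,1,S); sL=45/68, sR=45/52; mL=945/1768, mR=675/884; mL+mR=135/104 → advance +1; mR−mL=405/1768 → turn +1·90°
n=1: pose=(-4,0,E); sL=18/17, sR=90/157; mL=117/2669, mR=2178/2669; mL+mR=135/157 → advance +1; mR−mL=2061/2669 → turn +1·90°
n=2: pose=(-3,0,N); sL=45/29, sR=45/49; mL=405/2842, mR=1755/1421; mL+mR=135/98 → advance +1; mR−mL=3105/2842 → turn +1·90°
n=3: pose=(-3,1,W); sL=90/109, sR=2; mL=173/109, mR=154/109; mL+mR=3 → advance +1; mR−mL=-19/109 → turn -1·90°
n=4: pose=(-4,1,N); sL=9/4, sR=5/4; mL=1/8, mR=7/4; mL+mR=15/8 → advance +1; mR−mL=13/8 → turn +1·90°
n=5: pose=(-4,2,W); sL=18/17, sR=90/29; mL=1269/493, mR=1026/493; mL+mR=135/29 → advance +1; mR−mL=-243/493 → turn -1·90°
n=6: pose=(-5,2,N); sL=45/13, sR=9/5; mL=9/130, mR=171/65; mL+mR=27/10 → advance +1; mR−mL=333/130 → turn +1·90°

0 45/68 45/52 945/1768 675/884 -4 1 S
1 18/17 90/157 117/2669 2178/2669 -4 0 E
2 45/29 45/49 405/2842 1755/1421 -3 0 N
3 90/109 2 173/109 154/109 -3 1 W
4 9/4 5/4 1/8 7/4 -4 1 N
5 18/17 90/29 1269/493 1026/493 -4 2 W
6 45/13 9/5 9/130 171/65 -5 2 N
final -5 3 W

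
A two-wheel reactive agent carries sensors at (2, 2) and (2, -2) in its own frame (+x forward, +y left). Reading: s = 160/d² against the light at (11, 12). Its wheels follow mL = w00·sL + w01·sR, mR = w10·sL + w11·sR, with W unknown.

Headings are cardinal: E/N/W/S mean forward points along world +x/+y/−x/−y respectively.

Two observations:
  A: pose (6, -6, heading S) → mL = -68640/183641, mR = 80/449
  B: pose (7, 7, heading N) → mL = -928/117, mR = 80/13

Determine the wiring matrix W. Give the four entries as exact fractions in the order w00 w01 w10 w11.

-1/2 -1/2 0 1/2

obs A: pose=(6,-6,S) → sL=160/409, sR=160/449, mL=-68640/183641, mR=80/449
obs B: pose=(7,7,N) → sL=32/9, sR=160/13, mL=-928/117, mR=80/13
sensor matrix S = [[160/409, 160/449], [32/9, 160/13]]; det S = 76226560/21485997
solve [mL_A; mL_B] = S·[w00; w01] and [mR_A; mR_B] = S·[w10; w11]:
  w00 = -1/2, w01 = -1/2, w10 = 0, w11 = 1/2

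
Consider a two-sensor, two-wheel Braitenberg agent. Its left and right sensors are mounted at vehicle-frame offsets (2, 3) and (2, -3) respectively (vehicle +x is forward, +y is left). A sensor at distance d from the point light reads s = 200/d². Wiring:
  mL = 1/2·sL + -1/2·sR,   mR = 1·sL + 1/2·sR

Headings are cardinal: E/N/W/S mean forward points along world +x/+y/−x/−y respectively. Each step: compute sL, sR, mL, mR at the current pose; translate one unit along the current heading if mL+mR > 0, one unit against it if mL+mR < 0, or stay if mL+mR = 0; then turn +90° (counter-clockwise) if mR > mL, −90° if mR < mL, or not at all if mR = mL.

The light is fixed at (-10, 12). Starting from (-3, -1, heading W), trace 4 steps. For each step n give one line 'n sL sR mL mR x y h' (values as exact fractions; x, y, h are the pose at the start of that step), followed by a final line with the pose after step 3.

n=0: pose=(-3,-1,W); sL=200/281, sR=8/5; mL=-624/1405, mR=2124/1405; mL+mR=300/281 → advance +1; mR−mL=2748/1405 → turn +1·90°
n=1: pose=(-4,-1,S); sL=100/153, sR=100/117; mL=-200/1989, mR=2150/1989; mL+mR=50/51 → advance +1; mR−mL=2350/1989 → turn +1·90°
n=2: pose=(-4,-2,E); sL=40/37, sR=200/353; mL=3360/13061, mR=17820/13061; mL+mR=60/37 → advance +1; mR−mL=14460/13061 → turn +1·90°
n=3: pose=(-3,-2,N); sL=5/4, sR=50/61; mL=105/488, mR=405/244; mL+mR=15/8 → advance +1; mR−mL=705/488 → turn +1·90°

0 200/281 8/5 -624/1405 2124/1405 -3 -1 W
1 100/153 100/117 -200/1989 2150/1989 -4 -1 S
2 40/37 200/353 3360/13061 17820/13061 -4 -2 E
3 5/4 50/61 105/488 405/244 -3 -2 N
final -3 -1 W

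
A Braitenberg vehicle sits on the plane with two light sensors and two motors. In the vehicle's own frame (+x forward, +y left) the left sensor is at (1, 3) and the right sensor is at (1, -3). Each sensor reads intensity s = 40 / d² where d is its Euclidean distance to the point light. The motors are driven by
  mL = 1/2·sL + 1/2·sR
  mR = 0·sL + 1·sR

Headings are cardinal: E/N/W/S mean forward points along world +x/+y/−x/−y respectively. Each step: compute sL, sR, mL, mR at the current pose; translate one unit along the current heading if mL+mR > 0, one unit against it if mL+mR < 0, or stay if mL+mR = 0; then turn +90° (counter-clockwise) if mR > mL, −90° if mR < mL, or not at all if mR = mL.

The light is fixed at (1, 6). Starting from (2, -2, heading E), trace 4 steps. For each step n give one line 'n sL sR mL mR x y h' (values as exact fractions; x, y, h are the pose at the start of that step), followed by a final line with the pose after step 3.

0 40/29 8/25 616/725 8/25 2 -2 E
1 20/53 20/41 940/2173 20/41 3 -2 S
2 8/9 40/153 88/153 40/153 3 -3 E
3 5/17 2/5 59/170 2/5 4 -3 S
final 4 -4 E

n=0: pose=(2,-2,E); sL=40/29, sR=8/25; mL=616/725, mR=8/25; mL+mR=848/725 → advance +1; mR−mL=-384/725 → turn -1·90°
n=1: pose=(3,-2,S); sL=20/53, sR=20/41; mL=940/2173, mR=20/41; mL+mR=2000/2173 → advance +1; mR−mL=120/2173 → turn +1·90°
n=2: pose=(3,-3,E); sL=8/9, sR=40/153; mL=88/153, mR=40/153; mL+mR=128/153 → advance +1; mR−mL=-16/51 → turn -1·90°
n=3: pose=(4,-3,S); sL=5/17, sR=2/5; mL=59/170, mR=2/5; mL+mR=127/170 → advance +1; mR−mL=9/170 → turn +1·90°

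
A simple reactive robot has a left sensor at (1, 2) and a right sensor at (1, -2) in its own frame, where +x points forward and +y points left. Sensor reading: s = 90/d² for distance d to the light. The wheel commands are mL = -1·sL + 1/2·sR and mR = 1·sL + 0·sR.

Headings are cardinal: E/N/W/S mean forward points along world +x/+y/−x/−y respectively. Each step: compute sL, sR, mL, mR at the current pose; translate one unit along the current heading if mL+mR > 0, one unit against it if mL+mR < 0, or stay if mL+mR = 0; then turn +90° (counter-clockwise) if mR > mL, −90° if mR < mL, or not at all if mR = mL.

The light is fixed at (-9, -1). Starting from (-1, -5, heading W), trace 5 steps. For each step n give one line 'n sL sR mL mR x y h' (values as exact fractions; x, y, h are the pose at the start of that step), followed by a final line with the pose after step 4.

n=0: pose=(-1,-5,W); sL=18/17, sR=90/53; mL=-189/901, mR=18/17; mL+mR=45/53 → advance +1; mR−mL=1143/901 → turn +1·90°
n=1: pose=(-2,-5,S); sL=45/53, sR=9/5; mL=27/530, mR=45/53; mL+mR=9/10 → advance +1; mR−mL=423/530 → turn +1·90°
n=2: pose=(-2,-6,E); sL=90/73, sR=90/113; mL=-6885/8249, mR=90/73; mL+mR=45/113 → advance +1; mR−mL=17055/8249 → turn +1·90°
n=3: pose=(-1,-6,N); sL=45/26, sR=45/58; mL=-2025/1508, mR=45/26; mL+mR=45/116 → advance +1; mR−mL=4635/1508 → turn +1·90°
n=4: pose=(-1,-5,W); sL=18/17, sR=90/53; mL=-189/901, mR=18/17; mL+mR=45/53 → advance +1; mR−mL=1143/901 → turn +1·90°

0 18/17 90/53 -189/901 18/17 -1 -5 W
1 45/53 9/5 27/530 45/53 -2 -5 S
2 90/73 90/113 -6885/8249 90/73 -2 -6 E
3 45/26 45/58 -2025/1508 45/26 -1 -6 N
4 18/17 90/53 -189/901 18/17 -1 -5 W
final -2 -5 S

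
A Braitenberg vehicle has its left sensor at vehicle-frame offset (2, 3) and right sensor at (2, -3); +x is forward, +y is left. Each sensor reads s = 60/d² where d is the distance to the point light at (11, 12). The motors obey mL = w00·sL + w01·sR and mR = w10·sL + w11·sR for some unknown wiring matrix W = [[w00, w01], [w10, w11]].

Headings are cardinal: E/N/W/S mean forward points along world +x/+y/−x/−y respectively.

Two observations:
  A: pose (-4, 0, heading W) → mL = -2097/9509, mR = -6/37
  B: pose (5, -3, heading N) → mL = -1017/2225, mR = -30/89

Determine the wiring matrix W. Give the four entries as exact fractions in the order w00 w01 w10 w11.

-1/2 -1 0 -1

obs A: pose=(-4,0,W) → sL=30/257, sR=6/37, mL=-2097/9509, mR=-6/37
obs B: pose=(5,-3,N) → sL=6/25, sR=30/89, mL=-1017/2225, mR=-30/89
sensor matrix S = [[30/257, 6/37], [6/25, 30/89]]; det S = 9072/21157525
solve [mL_A; mL_B] = S·[w00; w01] and [mR_A; mR_B] = S·[w10; w11]:
  w00 = -1/2, w01 = -1, w10 = 0, w11 = -1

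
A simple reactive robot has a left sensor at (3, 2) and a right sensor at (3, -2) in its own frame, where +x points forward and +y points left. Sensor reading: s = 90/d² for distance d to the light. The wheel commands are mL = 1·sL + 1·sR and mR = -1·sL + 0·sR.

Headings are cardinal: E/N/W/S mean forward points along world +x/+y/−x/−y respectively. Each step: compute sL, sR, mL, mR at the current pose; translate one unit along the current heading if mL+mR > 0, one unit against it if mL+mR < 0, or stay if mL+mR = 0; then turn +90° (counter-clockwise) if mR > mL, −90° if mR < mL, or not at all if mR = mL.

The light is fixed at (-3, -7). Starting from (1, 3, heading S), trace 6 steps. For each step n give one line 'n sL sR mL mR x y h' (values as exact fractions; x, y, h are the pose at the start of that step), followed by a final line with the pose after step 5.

0 18/17 90/53 2484/901 -18/17 1 3 S
1 9/5 45/61 774/305 -9/5 1 2 W
2 18/29 90/169 5652/4901 -18/29 0 2 N
3 1/2 9/10 7/5 -1/2 0 3 E
4 18/17 90/53 2484/901 -18/17 1 3 S
5 9/5 45/61 774/305 -9/5 1 2 W
final 0 2 N

n=0: pose=(1,3,S); sL=18/17, sR=90/53; mL=2484/901, mR=-18/17; mL+mR=90/53 → advance +1; mR−mL=-3438/901 → turn -1·90°
n=1: pose=(1,2,W); sL=9/5, sR=45/61; mL=774/305, mR=-9/5; mL+mR=45/61 → advance +1; mR−mL=-1323/305 → turn -1·90°
n=2: pose=(0,2,N); sL=18/29, sR=90/169; mL=5652/4901, mR=-18/29; mL+mR=90/169 → advance +1; mR−mL=-8694/4901 → turn -1·90°
n=3: pose=(0,3,E); sL=1/2, sR=9/10; mL=7/5, mR=-1/2; mL+mR=9/10 → advance +1; mR−mL=-19/10 → turn -1·90°
n=4: pose=(1,3,S); sL=18/17, sR=90/53; mL=2484/901, mR=-18/17; mL+mR=90/53 → advance +1; mR−mL=-3438/901 → turn -1·90°
n=5: pose=(1,2,W); sL=9/5, sR=45/61; mL=774/305, mR=-9/5; mL+mR=45/61 → advance +1; mR−mL=-1323/305 → turn -1·90°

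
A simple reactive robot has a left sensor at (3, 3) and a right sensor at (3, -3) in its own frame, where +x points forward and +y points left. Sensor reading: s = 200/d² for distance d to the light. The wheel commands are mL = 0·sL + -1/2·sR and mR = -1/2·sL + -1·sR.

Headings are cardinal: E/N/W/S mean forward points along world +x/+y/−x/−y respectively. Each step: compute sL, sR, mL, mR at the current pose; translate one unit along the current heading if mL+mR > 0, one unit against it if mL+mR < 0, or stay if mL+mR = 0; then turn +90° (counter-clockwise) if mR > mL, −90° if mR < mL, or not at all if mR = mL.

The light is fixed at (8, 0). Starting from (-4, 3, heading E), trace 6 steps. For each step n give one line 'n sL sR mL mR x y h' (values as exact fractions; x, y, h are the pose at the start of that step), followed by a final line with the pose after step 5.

0 200/117 200/81 -100/81 -3500/1053 -4 3 E
1 2 25/32 -25/64 -57/32 -5 3 S
2 200/257 40/61 -20/61 -16380/15677 -5 4 W
3 100/137 20/13 -10/13 -3390/1781 -4 4 N
4 200/117 200/81 -100/81 -3500/1053 -4 3 E
5 2 25/32 -25/64 -57/32 -5 3 S
final -5 4 W

n=0: pose=(-4,3,E); sL=200/117, sR=200/81; mL=-100/81, mR=-3500/1053; mL+mR=-1600/351 → advance -1; mR−mL=-2200/1053 → turn -1·90°
n=1: pose=(-5,3,S); sL=2, sR=25/32; mL=-25/64, mR=-57/32; mL+mR=-139/64 → advance -1; mR−mL=-89/64 → turn -1·90°
n=2: pose=(-5,4,W); sL=200/257, sR=40/61; mL=-20/61, mR=-16380/15677; mL+mR=-21520/15677 → advance -1; mR−mL=-11240/15677 → turn -1·90°
n=3: pose=(-4,4,N); sL=100/137, sR=20/13; mL=-10/13, mR=-3390/1781; mL+mR=-4760/1781 → advance -1; mR−mL=-2020/1781 → turn -1·90°
n=4: pose=(-4,3,E); sL=200/117, sR=200/81; mL=-100/81, mR=-3500/1053; mL+mR=-1600/351 → advance -1; mR−mL=-2200/1053 → turn -1·90°
n=5: pose=(-5,3,S); sL=2, sR=25/32; mL=-25/64, mR=-57/32; mL+mR=-139/64 → advance -1; mR−mL=-89/64 → turn -1·90°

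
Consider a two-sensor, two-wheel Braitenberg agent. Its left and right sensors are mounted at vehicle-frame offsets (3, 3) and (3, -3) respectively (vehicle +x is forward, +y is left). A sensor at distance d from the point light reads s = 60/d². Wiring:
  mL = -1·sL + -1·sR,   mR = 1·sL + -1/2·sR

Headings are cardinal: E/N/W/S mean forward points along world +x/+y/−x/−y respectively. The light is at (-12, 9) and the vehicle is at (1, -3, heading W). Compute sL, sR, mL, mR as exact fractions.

12/65 60/181 -6072/11765 222/11765

left sensor world pos  = (-2, -6); dL² = 325
right sensor world pos = (-2, 0); dR² = 181
sL = 60/325 = 12/65
sR = 60/181 = 60/181
mL = -1·sL + -1·sR = -6072/11765
mR = 1·sL + -1/2·sR = 222/11765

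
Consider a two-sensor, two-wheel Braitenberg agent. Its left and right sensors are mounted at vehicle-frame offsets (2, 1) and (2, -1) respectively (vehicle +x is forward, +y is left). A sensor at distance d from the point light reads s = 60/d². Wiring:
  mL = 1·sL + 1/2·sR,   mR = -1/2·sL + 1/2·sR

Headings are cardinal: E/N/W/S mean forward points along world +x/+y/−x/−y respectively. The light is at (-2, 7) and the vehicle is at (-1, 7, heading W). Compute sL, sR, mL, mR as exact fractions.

30 30 45 0

left sensor world pos  = (-3, 6); dL² = 2
right sensor world pos = (-3, 8); dR² = 2
sL = 60/2 = 30
sR = 60/2 = 30
mL = 1·sL + 1/2·sR = 45
mR = -1/2·sL + 1/2·sR = 0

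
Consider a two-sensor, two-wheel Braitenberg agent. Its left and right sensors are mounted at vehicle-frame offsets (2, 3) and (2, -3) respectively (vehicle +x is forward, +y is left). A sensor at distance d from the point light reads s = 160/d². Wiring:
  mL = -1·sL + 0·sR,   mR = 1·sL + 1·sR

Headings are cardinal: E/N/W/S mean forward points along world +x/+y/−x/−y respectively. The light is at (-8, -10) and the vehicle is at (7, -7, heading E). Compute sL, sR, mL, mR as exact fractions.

left sensor world pos  = (9, -4); dL² = 325
right sensor world pos = (9, -10); dR² = 289
sL = 160/325 = 32/65
sR = 160/289 = 160/289
mL = -1·sL + 0·sR = -32/65
mR = 1·sL + 1·sR = 19648/18785

32/65 160/289 -32/65 19648/18785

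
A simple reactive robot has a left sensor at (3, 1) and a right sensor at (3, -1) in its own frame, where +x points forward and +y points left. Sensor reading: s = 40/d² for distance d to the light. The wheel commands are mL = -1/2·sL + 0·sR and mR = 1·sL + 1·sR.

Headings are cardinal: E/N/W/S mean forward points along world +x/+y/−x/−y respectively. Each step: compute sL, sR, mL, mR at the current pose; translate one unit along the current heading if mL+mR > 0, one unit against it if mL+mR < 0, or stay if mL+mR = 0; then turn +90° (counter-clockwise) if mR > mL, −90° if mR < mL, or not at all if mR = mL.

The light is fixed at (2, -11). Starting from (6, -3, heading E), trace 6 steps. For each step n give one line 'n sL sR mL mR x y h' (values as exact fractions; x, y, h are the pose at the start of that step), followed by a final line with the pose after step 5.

0 4/13 20/49 -2/13 456/637 6 -3 E
1 40/137 40/157 -20/137 11760/21509 7 -3 N
2 10/17 5/13 -5/17 215/221 7 -2 W
3 40/61 8/9 -20/61 848/549 6 -2 S
4 4/13 20/49 -2/13 456/637 6 -3 E
5 40/137 40/157 -20/137 11760/21509 7 -3 N
final 7 -2 W

n=0: pose=(6,-3,E); sL=4/13, sR=20/49; mL=-2/13, mR=456/637; mL+mR=358/637 → advance +1; mR−mL=554/637 → turn +1·90°
n=1: pose=(7,-3,N); sL=40/137, sR=40/157; mL=-20/137, mR=11760/21509; mL+mR=8620/21509 → advance +1; mR−mL=14900/21509 → turn +1·90°
n=2: pose=(7,-2,W); sL=10/17, sR=5/13; mL=-5/17, mR=215/221; mL+mR=150/221 → advance +1; mR−mL=280/221 → turn +1·90°
n=3: pose=(6,-2,S); sL=40/61, sR=8/9; mL=-20/61, mR=848/549; mL+mR=668/549 → advance +1; mR−mL=1028/549 → turn +1·90°
n=4: pose=(6,-3,E); sL=4/13, sR=20/49; mL=-2/13, mR=456/637; mL+mR=358/637 → advance +1; mR−mL=554/637 → turn +1·90°
n=5: pose=(7,-3,N); sL=40/137, sR=40/157; mL=-20/137, mR=11760/21509; mL+mR=8620/21509 → advance +1; mR−mL=14900/21509 → turn +1·90°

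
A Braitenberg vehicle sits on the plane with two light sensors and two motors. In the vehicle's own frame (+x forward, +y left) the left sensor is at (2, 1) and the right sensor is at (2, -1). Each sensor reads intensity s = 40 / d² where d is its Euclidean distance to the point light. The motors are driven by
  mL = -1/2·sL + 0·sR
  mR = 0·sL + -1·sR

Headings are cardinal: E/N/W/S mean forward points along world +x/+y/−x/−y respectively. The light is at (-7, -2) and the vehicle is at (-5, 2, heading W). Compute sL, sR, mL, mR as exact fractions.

40/9 8/5 -20/9 -8/5

left sensor world pos  = (-7, 1); dL² = 9
right sensor world pos = (-7, 3); dR² = 25
sL = 40/9 = 40/9
sR = 40/25 = 8/5
mL = -1/2·sL + 0·sR = -20/9
mR = 0·sL + -1·sR = -8/5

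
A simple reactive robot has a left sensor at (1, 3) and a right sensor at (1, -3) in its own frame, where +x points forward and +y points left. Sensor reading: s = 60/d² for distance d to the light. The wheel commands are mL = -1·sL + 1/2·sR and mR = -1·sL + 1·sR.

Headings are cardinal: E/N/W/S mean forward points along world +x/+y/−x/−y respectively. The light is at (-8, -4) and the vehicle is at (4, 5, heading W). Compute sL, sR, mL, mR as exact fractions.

left sensor world pos  = (3, 2); dL² = 157
right sensor world pos = (3, 8); dR² = 265
sL = 60/157 = 60/157
sR = 60/265 = 12/53
mL = -1·sL + 1/2·sR = -2238/8321
mR = -1·sL + 1·sR = -1296/8321

60/157 12/53 -2238/8321 -1296/8321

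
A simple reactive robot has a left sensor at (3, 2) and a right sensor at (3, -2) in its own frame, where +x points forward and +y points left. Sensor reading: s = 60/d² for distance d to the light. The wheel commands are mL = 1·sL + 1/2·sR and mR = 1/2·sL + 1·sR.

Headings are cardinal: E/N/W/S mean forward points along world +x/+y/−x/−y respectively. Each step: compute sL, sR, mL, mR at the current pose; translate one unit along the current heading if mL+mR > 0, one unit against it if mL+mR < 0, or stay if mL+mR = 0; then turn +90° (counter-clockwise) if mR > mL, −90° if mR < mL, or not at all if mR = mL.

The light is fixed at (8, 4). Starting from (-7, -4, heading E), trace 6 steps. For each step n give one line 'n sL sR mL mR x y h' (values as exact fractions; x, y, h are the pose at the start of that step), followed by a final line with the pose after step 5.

0 1/3 15/61 167/366 151/366 -7 -4 E
1 12/53 60/377 6114/19981 5442/19981 -6 -4 S
2 6/41 30/169 1629/6929 1737/6929 -6 -5 W
3 60/313 60/433 35370/135529 31770/135529 -7 -5 S
4 5/39 15/97 1555/7566 1655/7566 -7 -6 W
5 12/73 60/493 8106/35989 7338/35989 -8 -6 S
final -8 -7 W

n=0: pose=(-7,-4,E); sL=1/3, sR=15/61; mL=167/366, mR=151/366; mL+mR=53/61 → advance +1; mR−mL=-8/183 → turn -1·90°
n=1: pose=(-6,-4,S); sL=12/53, sR=60/377; mL=6114/19981, mR=5442/19981; mL+mR=11556/19981 → advance +1; mR−mL=-672/19981 → turn -1·90°
n=2: pose=(-6,-5,W); sL=6/41, sR=30/169; mL=1629/6929, mR=1737/6929; mL+mR=3366/6929 → advance +1; mR−mL=108/6929 → turn +1·90°
n=3: pose=(-7,-5,S); sL=60/313, sR=60/433; mL=35370/135529, mR=31770/135529; mL+mR=67140/135529 → advance +1; mR−mL=-3600/135529 → turn -1·90°
n=4: pose=(-7,-6,W); sL=5/39, sR=15/97; mL=1555/7566, mR=1655/7566; mL+mR=535/1261 → advance +1; mR−mL=50/3783 → turn +1·90°
n=5: pose=(-8,-6,S); sL=12/73, sR=60/493; mL=8106/35989, mR=7338/35989; mL+mR=15444/35989 → advance +1; mR−mL=-768/35989 → turn -1·90°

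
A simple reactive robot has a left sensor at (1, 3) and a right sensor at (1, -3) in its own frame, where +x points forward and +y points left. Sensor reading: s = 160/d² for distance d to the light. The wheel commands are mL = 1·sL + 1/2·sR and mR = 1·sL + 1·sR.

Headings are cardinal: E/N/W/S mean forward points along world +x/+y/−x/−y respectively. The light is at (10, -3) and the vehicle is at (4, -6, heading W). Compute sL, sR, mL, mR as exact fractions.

left sensor world pos  = (3, -9); dL² = 85
right sensor world pos = (3, -3); dR² = 49
sL = 160/85 = 32/17
sR = 160/49 = 160/49
mL = 1·sL + 1/2·sR = 2928/833
mR = 1·sL + 1·sR = 4288/833

32/17 160/49 2928/833 4288/833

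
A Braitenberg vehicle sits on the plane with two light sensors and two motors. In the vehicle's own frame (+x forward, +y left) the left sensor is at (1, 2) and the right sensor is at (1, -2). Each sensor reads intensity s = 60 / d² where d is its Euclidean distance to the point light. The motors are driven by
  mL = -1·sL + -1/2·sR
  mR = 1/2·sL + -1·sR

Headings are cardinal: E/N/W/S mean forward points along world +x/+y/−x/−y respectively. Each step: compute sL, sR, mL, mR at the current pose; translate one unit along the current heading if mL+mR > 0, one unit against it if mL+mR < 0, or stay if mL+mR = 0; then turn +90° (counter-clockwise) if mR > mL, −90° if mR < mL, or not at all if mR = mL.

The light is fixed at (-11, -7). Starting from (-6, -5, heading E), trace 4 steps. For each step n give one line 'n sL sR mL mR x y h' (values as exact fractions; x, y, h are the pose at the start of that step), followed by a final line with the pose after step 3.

n=0: pose=(-6,-5,E); sL=15/13, sR=5/3; mL=-155/78, mR=-85/78; mL+mR=-40/13 → advance -1; mR−mL=35/39 → turn +1·90°
n=1: pose=(-7,-5,N); sL=60/13, sR=4/3; mL=-206/39, mR=38/39; mL+mR=-56/13 → advance -1; mR−mL=244/39 → turn +1·90°
n=2: pose=(-7,-6,W); sL=6, sR=10/3; mL=-23/3, mR=-1/3; mL+mR=-8 → advance -1; mR−mL=22/3 → turn +1·90°
n=3: pose=(-6,-6,S); sL=60/49, sR=20/3; mL=-670/147, mR=-890/147; mL+mR=-520/49 → advance -1; mR−mL=-220/147 → turn -1·90°

0 15/13 5/3 -155/78 -85/78 -6 -5 E
1 60/13 4/3 -206/39 38/39 -7 -5 N
2 6 10/3 -23/3 -1/3 -7 -6 W
3 60/49 20/3 -670/147 -890/147 -6 -6 S
final -6 -5 W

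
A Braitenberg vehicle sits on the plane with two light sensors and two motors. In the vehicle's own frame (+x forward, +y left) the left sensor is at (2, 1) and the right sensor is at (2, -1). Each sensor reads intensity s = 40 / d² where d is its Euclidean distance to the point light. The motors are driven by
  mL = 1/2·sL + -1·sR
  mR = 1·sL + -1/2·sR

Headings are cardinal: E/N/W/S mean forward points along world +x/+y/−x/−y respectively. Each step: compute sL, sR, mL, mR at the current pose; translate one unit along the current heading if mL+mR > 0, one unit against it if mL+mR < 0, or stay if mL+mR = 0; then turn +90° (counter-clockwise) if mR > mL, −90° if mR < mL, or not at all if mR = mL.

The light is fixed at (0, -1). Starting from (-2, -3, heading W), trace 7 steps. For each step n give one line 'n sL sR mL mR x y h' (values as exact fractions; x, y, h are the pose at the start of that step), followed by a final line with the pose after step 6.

n=0: pose=(-2,-3,W); sL=8/5, sR=40/17; mL=-132/85, mR=36/85; mL+mR=-96/85 → advance -1; mR−mL=168/85 → turn +1·90°
n=1: pose=(-1,-3,S); sL=5/2, sR=2; mL=-3/4, mR=3/2; mL+mR=3/4 → advance +1; mR−mL=9/4 → turn +1·90°
n=2: pose=(-1,-4,E); sL=8, sR=40/17; mL=28/17, mR=116/17; mL+mR=144/17 → advance +1; mR−mL=88/17 → turn +1·90°
n=3: pose=(0,-4,N); sL=20, sR=20; mL=-10, mR=10; mL+mR=0 → advance +0; mR−mL=20 → turn +1·90°
n=4: pose=(0,-4,W); sL=2, sR=5; mL=-4, mR=-1/2; mL+mR=-9/2 → advance -1; mR−mL=7/2 → turn +1·90°
n=5: pose=(1,-4,S); sL=40/29, sR=8/5; mL=-132/145, mR=84/145; mL+mR=-48/145 → advance -1; mR−mL=216/145 → turn +1·90°
n=6: pose=(1,-3,E); sL=4, sR=20/9; mL=-2/9, mR=26/9; mL+mR=8/3 → advance +1; mR−mL=28/9 → turn +1·90°

0 8/5 40/17 -132/85 36/85 -2 -3 W
1 5/2 2 -3/4 3/2 -1 -3 S
2 8 40/17 28/17 116/17 -1 -4 E
3 20 20 -10 10 0 -4 N
4 2 5 -4 -1/2 0 -4 W
5 40/29 8/5 -132/145 84/145 1 -4 S
6 4 20/9 -2/9 26/9 1 -3 E
final 2 -3 N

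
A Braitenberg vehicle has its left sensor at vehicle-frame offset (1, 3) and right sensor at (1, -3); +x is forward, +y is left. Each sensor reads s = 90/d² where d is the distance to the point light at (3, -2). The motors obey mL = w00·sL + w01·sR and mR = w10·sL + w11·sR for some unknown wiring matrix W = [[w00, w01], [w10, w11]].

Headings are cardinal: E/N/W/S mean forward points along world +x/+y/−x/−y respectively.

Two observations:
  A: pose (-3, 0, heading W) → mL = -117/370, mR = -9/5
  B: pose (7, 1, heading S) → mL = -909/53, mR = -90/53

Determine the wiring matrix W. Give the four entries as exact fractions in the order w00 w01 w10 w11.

1/2 -1 -1 0

obs A: pose=(-3,0,W) → sL=9/5, sR=45/37, mL=-117/370, mR=-9/5
obs B: pose=(7,1,S) → sL=90/53, sR=18, mL=-909/53, mR=-90/53
sensor matrix S = [[9/5, 45/37], [90/53, 18]]; det S = 297432/9805
solve [mL_A; mL_B] = S·[w00; w01] and [mR_A; mR_B] = S·[w10; w11]:
  w00 = 1/2, w01 = -1, w10 = -1, w11 = 0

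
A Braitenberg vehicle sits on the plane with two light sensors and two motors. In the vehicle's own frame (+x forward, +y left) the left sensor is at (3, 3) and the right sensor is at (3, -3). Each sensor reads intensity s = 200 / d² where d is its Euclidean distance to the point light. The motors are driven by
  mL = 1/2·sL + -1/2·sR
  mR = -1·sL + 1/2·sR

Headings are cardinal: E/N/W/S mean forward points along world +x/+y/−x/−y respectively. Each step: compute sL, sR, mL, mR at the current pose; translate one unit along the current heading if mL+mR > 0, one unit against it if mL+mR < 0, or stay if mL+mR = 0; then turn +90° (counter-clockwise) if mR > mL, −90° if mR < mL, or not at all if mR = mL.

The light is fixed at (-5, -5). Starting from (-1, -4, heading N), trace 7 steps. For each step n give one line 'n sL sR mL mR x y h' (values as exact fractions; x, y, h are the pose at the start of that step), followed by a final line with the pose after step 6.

n=0: pose=(-1,-4,N); sL=200/17, sR=40/13; mL=960/221, mR=-2260/221; mL+mR=-100/17 → advance -1; mR−mL=-3220/221 → turn -1·90°
n=1: pose=(-1,-5,E); sL=100/29, sR=100/29; mL=0, mR=-50/29; mL+mR=-50/29 → advance -1; mR−mL=-50/29 → turn -1·90°
n=2: pose=(-2,-5,S); sL=40/9, sR=200/9; mL=-80/9, mR=20/3; mL+mR=-20/9 → advance -1; mR−mL=140/9 → turn +1·90°
n=3: pose=(-2,-4,E); sL=50/13, sR=5; mL=-15/26, mR=-35/26; mL+mR=-25/13 → advance -1; mR−mL=-10/13 → turn -1·90°
n=4: pose=(-3,-4,S); sL=200/29, sR=40; mL=-480/29, mR=380/29; mL+mR=-100/29 → advance -1; mR−mL=860/29 → turn +1·90°
n=5: pose=(-3,-3,E); sL=4, sR=100/13; mL=-24/13, mR=-2/13; mL+mR=-2 → advance -1; mR−mL=22/13 → turn +1·90°
n=6: pose=(-4,-3,N); sL=200/29, sR=200/41; mL=1200/1189, mR=-5300/1189; mL+mR=-100/29 → advance -1; mR−mL=-6500/1189 → turn -1·90°

0 200/17 40/13 960/221 -2260/221 -1 -4 N
1 100/29 100/29 0 -50/29 -1 -5 E
2 40/9 200/9 -80/9 20/3 -2 -5 S
3 50/13 5 -15/26 -35/26 -2 -4 E
4 200/29 40 -480/29 380/29 -3 -4 S
5 4 100/13 -24/13 -2/13 -3 -3 E
6 200/29 200/41 1200/1189 -5300/1189 -4 -3 N
final -4 -4 E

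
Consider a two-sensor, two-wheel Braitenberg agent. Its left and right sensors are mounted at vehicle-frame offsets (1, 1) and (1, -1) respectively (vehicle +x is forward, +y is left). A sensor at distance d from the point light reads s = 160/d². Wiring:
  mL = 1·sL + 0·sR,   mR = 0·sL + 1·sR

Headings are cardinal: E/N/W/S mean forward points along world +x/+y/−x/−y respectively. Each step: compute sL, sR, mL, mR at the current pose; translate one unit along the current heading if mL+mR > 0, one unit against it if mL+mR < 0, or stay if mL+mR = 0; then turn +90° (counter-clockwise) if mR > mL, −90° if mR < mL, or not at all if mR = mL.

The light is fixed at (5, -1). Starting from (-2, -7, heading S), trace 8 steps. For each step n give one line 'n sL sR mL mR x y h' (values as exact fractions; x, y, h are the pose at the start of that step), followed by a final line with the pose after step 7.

0 32/17 160/113 32/17 160/113 -2 -7 S
1 5/4 8/5 5/4 8/5 -2 -8 W
2 160/113 32/29 160/113 32/29 -3 -8 S
3 80/81 16/13 80/81 16/13 -3 -9 W
4 32/29 160/181 32/29 160/181 -4 -9 S
5 4/5 40/41 4/5 40/41 -4 -10 W
6 160/181 160/221 160/181 160/221 -5 -10 S
7 80/121 80/101 80/121 80/101 -5 -11 W
final -6 -11 S

n=0: pose=(-2,-7,S); sL=32/17, sR=160/113; mL=32/17, mR=160/113; mL+mR=6336/1921 → advance +1; mR−mL=-896/1921 → turn -1·90°
n=1: pose=(-2,-8,W); sL=5/4, sR=8/5; mL=5/4, mR=8/5; mL+mR=57/20 → advance +1; mR−mL=7/20 → turn +1·90°
n=2: pose=(-3,-8,S); sL=160/113, sR=32/29; mL=160/113, mR=32/29; mL+mR=8256/3277 → advance +1; mR−mL=-1024/3277 → turn -1·90°
n=3: pose=(-3,-9,W); sL=80/81, sR=16/13; mL=80/81, mR=16/13; mL+mR=2336/1053 → advance +1; mR−mL=256/1053 → turn +1·90°
n=4: pose=(-4,-9,S); sL=32/29, sR=160/181; mL=32/29, mR=160/181; mL+mR=10432/5249 → advance +1; mR−mL=-1152/5249 → turn -1·90°
n=5: pose=(-4,-10,W); sL=4/5, sR=40/41; mL=4/5, mR=40/41; mL+mR=364/205 → advance +1; mR−mL=36/205 → turn +1·90°
n=6: pose=(-5,-10,S); sL=160/181, sR=160/221; mL=160/181, mR=160/221; mL+mR=64320/40001 → advance +1; mR−mL=-6400/40001 → turn -1·90°
n=7: pose=(-5,-11,W); sL=80/121, sR=80/101; mL=80/121, mR=80/101; mL+mR=17760/12221 → advance +1; mR−mL=1600/12221 → turn +1·90°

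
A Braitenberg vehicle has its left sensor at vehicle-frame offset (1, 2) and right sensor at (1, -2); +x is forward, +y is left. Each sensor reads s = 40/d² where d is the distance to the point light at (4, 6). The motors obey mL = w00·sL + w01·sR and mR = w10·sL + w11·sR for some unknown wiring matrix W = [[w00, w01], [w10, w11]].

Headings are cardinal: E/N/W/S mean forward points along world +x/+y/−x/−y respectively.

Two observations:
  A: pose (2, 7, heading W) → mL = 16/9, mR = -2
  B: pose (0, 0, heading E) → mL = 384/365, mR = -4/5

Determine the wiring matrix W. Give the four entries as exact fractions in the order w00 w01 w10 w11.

obs A: pose=(2,7,W) → sL=4, sR=20/9, mL=16/9, mR=-2
obs B: pose=(0,0,E) → sL=8/5, sR=40/73, mL=384/365, mR=-4/5
sensor matrix S = [[4, 20/9], [8/5, 40/73]]; det S = -896/657
solve [mL_A; mL_B] = S·[w00; w01] and [mR_A; mR_B] = S·[w10; w11]:
  w00 = 1, w01 = -1, w10 = -1/2, w11 = 0

1 -1 -1/2 0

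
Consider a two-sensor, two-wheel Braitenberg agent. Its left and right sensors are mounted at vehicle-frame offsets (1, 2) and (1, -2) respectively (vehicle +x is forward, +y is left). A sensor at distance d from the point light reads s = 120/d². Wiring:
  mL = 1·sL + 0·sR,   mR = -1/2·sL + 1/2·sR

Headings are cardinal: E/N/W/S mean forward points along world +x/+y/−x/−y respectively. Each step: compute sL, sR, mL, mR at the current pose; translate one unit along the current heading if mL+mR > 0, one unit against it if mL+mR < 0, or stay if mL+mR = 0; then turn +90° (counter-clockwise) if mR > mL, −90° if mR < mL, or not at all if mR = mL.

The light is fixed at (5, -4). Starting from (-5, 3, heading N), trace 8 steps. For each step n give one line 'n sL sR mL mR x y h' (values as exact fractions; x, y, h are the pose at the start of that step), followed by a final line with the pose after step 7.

n=0: pose=(-5,3,N); sL=15/26, sR=15/16; mL=15/26, mR=75/416; mL+mR=315/416 → advance +1; mR−mL=-165/416 → turn -1·90°
n=1: pose=(-5,4,E); sL=120/181, sR=40/39; mL=120/181, mR=1280/7059; mL+mR=5960/7059 → advance +1; mR−mL=-3400/7059 → turn -1·90°
n=2: pose=(-4,4,S); sL=60/49, sR=12/17; mL=60/49, mR=-216/833; mL+mR=804/833 → advance +1; mR−mL=-1236/833 → turn -1·90°
n=3: pose=(-4,3,W); sL=24/25, sR=120/181; mL=24/25, mR=-672/4525; mL+mR=3672/4525 → advance +1; mR−mL=-5016/4525 → turn -1·90°
n=4: pose=(-5,3,N); sL=15/26, sR=15/16; mL=15/26, mR=75/416; mL+mR=315/416 → advance +1; mR−mL=-165/416 → turn -1·90°
n=5: pose=(-5,4,E); sL=120/181, sR=40/39; mL=120/181, mR=1280/7059; mL+mR=5960/7059 → advance +1; mR−mL=-3400/7059 → turn -1·90°
n=6: pose=(-4,4,S); sL=60/49, sR=12/17; mL=60/49, mR=-216/833; mL+mR=804/833 → advance +1; mR−mL=-1236/833 → turn -1·90°
n=7: pose=(-4,3,W); sL=24/25, sR=120/181; mL=24/25, mR=-672/4525; mL+mR=3672/4525 → advance +1; mR−mL=-5016/4525 → turn -1·90°

0 15/26 15/16 15/26 75/416 -5 3 N
1 120/181 40/39 120/181 1280/7059 -5 4 E
2 60/49 12/17 60/49 -216/833 -4 4 S
3 24/25 120/181 24/25 -672/4525 -4 3 W
4 15/26 15/16 15/26 75/416 -5 3 N
5 120/181 40/39 120/181 1280/7059 -5 4 E
6 60/49 12/17 60/49 -216/833 -4 4 S
7 24/25 120/181 24/25 -672/4525 -4 3 W
final -5 3 N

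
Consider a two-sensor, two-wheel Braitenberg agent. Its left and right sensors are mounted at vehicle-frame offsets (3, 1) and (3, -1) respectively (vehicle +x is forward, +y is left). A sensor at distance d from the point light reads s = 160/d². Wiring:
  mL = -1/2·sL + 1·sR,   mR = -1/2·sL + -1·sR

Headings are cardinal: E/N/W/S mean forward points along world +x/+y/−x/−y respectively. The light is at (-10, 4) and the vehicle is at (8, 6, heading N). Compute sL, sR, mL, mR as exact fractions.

left sensor world pos  = (7, 9); dL² = 314
right sensor world pos = (9, 9); dR² = 386
sL = 160/314 = 80/157
sR = 160/386 = 80/193
mL = -1/2·sL + 1·sR = 4840/30301
mR = -1/2·sL + -1·sR = -20280/30301

80/157 80/193 4840/30301 -20280/30301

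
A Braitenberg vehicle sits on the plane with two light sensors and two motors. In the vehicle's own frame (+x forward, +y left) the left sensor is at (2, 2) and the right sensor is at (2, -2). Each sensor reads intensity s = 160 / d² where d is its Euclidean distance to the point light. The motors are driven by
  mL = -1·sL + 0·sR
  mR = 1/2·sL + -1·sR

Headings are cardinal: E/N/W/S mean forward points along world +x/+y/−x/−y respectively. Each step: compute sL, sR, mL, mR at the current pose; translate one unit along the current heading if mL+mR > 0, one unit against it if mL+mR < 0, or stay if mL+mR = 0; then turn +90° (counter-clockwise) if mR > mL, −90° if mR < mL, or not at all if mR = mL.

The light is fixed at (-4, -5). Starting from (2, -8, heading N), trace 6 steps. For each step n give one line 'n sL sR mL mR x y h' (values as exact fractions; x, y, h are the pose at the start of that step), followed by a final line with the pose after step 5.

n=0: pose=(2,-8,N); sL=160/17, sR=32/13; mL=-160/17, mR=496/221; mL+mR=-1584/221 → advance -1; mR−mL=2576/221 → turn +1·90°
n=1: pose=(2,-9,W); sL=40/13, sR=8; mL=-40/13, mR=-84/13; mL+mR=-124/13 → advance -1; mR−mL=-44/13 → turn -1·90°
n=2: pose=(3,-9,N); sL=160/29, sR=32/17; mL=-160/29, mR=432/493; mL+mR=-2288/493 → advance -1; mR−mL=3152/493 → turn +1·90°
n=3: pose=(3,-10,W); sL=80/37, sR=80/17; mL=-80/37, mR=-2280/629; mL+mR=-3640/629 → advance -1; mR−mL=-920/629 → turn -1·90°
n=4: pose=(4,-10,N); sL=32/9, sR=160/109; mL=-32/9, mR=304/981; mL+mR=-3184/981 → advance -1; mR−mL=1264/327 → turn +1·90°
n=5: pose=(4,-11,W); sL=8/5, sR=40/13; mL=-8/5, mR=-148/65; mL+mR=-252/65 → advance -1; mR−mL=-44/65 → turn -1·90°

0 160/17 32/13 -160/17 496/221 2 -8 N
1 40/13 8 -40/13 -84/13 2 -9 W
2 160/29 32/17 -160/29 432/493 3 -9 N
3 80/37 80/17 -80/37 -2280/629 3 -10 W
4 32/9 160/109 -32/9 304/981 4 -10 N
5 8/5 40/13 -8/5 -148/65 4 -11 W
final 5 -11 N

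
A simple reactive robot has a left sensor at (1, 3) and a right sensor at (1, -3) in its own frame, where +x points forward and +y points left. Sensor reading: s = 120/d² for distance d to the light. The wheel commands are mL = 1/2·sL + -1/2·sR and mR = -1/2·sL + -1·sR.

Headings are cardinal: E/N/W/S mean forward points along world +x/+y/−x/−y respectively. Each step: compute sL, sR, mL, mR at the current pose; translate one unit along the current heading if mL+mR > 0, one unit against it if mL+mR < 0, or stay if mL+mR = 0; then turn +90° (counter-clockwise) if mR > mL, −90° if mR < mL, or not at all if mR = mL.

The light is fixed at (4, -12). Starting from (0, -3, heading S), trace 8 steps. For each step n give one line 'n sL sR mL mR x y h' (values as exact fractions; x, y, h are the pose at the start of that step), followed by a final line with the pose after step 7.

n=0: pose=(0,-3,S); sL=24/13, sR=120/113; mL=576/1469, mR=-2916/1469; mL+mR=-180/113 → advance -1; mR−mL=-3492/1469 → turn -1·90°
n=1: pose=(0,-2,W); sL=60/37, sR=60/97; mL=1800/3589, mR=-5130/3589; mL+mR=-90/97 → advance -1; mR−mL=-6930/3589 → turn -1·90°
n=2: pose=(1,-2,N); sL=120/157, sR=120/121; mL=-2160/18997, mR=-26100/18997; mL+mR=-180/121 → advance -1; mR−mL=-23940/18997 → turn -1·90°
n=3: pose=(1,-3,E); sL=30/37, sR=3; mL=-81/74, mR=-126/37; mL+mR=-9/2 → advance -1; mR−mL=-171/74 → turn -1·90°
n=4: pose=(0,-3,S); sL=24/13, sR=120/113; mL=576/1469, mR=-2916/1469; mL+mR=-180/113 → advance -1; mR−mL=-3492/1469 → turn -1·90°
n=5: pose=(0,-2,W); sL=60/37, sR=60/97; mL=1800/3589, mR=-5130/3589; mL+mR=-90/97 → advance -1; mR−mL=-6930/3589 → turn -1·90°
n=6: pose=(1,-2,N); sL=120/157, sR=120/121; mL=-2160/18997, mR=-26100/18997; mL+mR=-180/121 → advance -1; mR−mL=-23940/18997 → turn -1·90°
n=7: pose=(1,-3,E); sL=30/37, sR=3; mL=-81/74, mR=-126/37; mL+mR=-9/2 → advance -1; mR−mL=-171/74 → turn -1·90°

0 24/13 120/113 576/1469 -2916/1469 0 -3 S
1 60/37 60/97 1800/3589 -5130/3589 0 -2 W
2 120/157 120/121 -2160/18997 -26100/18997 1 -2 N
3 30/37 3 -81/74 -126/37 1 -3 E
4 24/13 120/113 576/1469 -2916/1469 0 -3 S
5 60/37 60/97 1800/3589 -5130/3589 0 -2 W
6 120/157 120/121 -2160/18997 -26100/18997 1 -2 N
7 30/37 3 -81/74 -126/37 1 -3 E
final 0 -3 S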